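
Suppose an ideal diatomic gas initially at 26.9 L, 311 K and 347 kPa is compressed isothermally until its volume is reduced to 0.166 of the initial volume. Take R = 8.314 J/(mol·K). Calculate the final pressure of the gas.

2090 kPa

Isothermal: T stays 311 K; PV = const ⇒ V₂ = 4.47 L, P₂ = 2090 kPa.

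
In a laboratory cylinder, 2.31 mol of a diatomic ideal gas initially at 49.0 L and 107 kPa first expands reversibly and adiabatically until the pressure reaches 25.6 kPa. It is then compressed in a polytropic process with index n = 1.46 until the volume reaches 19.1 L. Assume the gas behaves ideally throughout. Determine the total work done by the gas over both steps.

-6720 J

T₁ = P₁V₁/(nR) = 107×49.0/(2.31×8.314) = 273 K.
Step 1 — Adiabatic: T₂/T₁ = (P₂/P₁)^((γ−1)/γ) ⇒ T₂ = 273×(0.239)^0.286 = 181 K; V₂ = 136 L.
ΔU = nCvΔT = 2.31×20.8×(181−273) = -4400 J.
Q = 0 for an adiabatic process, so W = −ΔU = 4400 J.
State after step 1: P = 25.6 kPa, V = 136 L, T = 181 K.
Step 2 — Polytropic n=1.46: T₂ = T₁(V₁/V₂)^(n−1) = 181×(7.13)^0.46 = 448 K; P₂ = P₁(V₁/V₂)^n = 450 kPa.
W = (P₁V₁−P₂V₂)/(n−1) = (25.6×136−450×19.1)/0.46 = -11100 J.
ΔU = nCvΔT = 2.31×20.8×(448−181) = 12800 J.
Q = ΔU + W = 1670 J.
Net over both steps: W = -6720 J, Q = 1670 J, ΔU = 8390 J.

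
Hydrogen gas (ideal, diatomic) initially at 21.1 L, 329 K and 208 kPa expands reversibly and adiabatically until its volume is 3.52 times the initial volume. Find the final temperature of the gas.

Adiabatic: TV^(γ−1) = const ⇒ T₂ = 329×(0.284)^0.400 = 199 K; PV^γ = const ⇒ P₂ = 35.7 kPa.

199 K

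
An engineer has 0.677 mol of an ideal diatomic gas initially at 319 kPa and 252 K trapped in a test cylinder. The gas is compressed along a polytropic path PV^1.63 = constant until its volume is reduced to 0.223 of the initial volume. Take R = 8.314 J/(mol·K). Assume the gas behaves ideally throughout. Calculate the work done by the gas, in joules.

V₁ = nRT₁/P₁ = 0.677×8.314×252/319 = 4.45 L.
Polytropic n=1.63: T₂ = T₁(V₁/V₂)^(n−1) = 252×(4.48)^0.63 = 649 K; P₂ = P₁(V₁/V₂)^n = 3680 kPa.
W = (P₁V₁−P₂V₂)/(n−1) = (319×4.45−3680×0.992)/0.63 = -3540 J.

-3540 J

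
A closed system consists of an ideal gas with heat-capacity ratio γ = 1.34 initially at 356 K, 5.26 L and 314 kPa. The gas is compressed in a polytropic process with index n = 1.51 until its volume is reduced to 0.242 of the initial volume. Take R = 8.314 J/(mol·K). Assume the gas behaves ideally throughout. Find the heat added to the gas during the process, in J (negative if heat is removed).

1720 J

n = P₁V₁/(RT₁) = 314×5.26/(8.314×356) = 0.558 mol.
Polytropic n=1.51: T₂ = T₁(V₁/V₂)^(n−1) = 356×(4.13)^0.51 = 734 K; P₂ = P₁(V₁/V₂)^n = 2680 kPa.
W = (P₁V₁−P₂V₂)/(n−1) = (314×5.26−2680×1.27)/0.51 = -3440 J.
ΔU = nCvΔT = 0.558×24.5×(734−356) = 5160 J.
Q = ΔU + W = 1720 J.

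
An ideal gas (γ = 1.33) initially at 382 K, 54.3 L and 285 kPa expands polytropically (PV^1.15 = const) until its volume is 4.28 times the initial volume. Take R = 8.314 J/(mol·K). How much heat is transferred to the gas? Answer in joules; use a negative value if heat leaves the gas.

11000 J

n = P₁V₁/(RT₁) = 285×54.3/(8.314×382) = 4.87 mol.
Polytropic n=1.15: T₂ = T₁(V₁/V₂)^(n−1) = 382×(0.234)^0.15 = 307 K; P₂ = P₁(V₁/V₂)^n = 53.5 kPa.
W = (P₁V₁−P₂V₂)/(n−1) = (285×54.3−53.5×232)/0.15 = 20200 J.
ΔU = nCvΔT = 4.87×25.2×(307−382) = -9190 J.
Q = ΔU + W = 11000 J.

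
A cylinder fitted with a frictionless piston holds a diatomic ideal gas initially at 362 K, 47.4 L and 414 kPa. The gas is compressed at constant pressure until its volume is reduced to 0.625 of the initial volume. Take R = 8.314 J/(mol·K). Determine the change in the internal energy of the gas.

-18400 J

n = P₁V₁/(RT₁) = 414×47.4/(8.314×362) = 6.52 mol.
Isobaric: P stays 414 kPa; V/T = const ⇒ T₂ = 226 K, V₂ = 29.6 L.
For an ideal gas ΔU = nCvΔT with Cv = (5/2)R = 20.8 J/(mol·K).
ΔU = 6.52×20.8×(226−362) = -18400 J.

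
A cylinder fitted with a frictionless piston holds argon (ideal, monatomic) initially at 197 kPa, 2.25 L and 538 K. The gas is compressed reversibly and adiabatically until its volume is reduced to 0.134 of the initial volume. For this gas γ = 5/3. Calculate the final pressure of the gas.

5610 kPa

Adiabatic: TV^(γ−1) = const ⇒ T₂ = 538×(7.46)^0.667 = 2050 K; PV^γ = const ⇒ P₂ = 5610 kPa.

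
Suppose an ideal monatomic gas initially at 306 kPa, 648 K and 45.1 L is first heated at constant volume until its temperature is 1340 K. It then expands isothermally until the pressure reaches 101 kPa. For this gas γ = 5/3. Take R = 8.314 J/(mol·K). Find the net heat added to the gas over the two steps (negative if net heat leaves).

74500 J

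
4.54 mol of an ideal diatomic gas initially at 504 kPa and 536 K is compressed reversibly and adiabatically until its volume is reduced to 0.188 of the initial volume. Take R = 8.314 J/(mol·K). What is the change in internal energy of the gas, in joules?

V₁ = nRT₁/P₁ = 4.54×8.314×536/504 = 40.1 L.
Adiabatic: TV^(γ−1) = const ⇒ T₂ = 536×(5.32)^0.400 = 1050 K; PV^γ = const ⇒ P₂ = 5230 kPa.
For an ideal gas ΔU = nCvΔT with Cv = (5/2)R = 20.8 J/(mol·K).
ΔU = 4.54×20.8×(1050−536) = 48100 J.

48100 J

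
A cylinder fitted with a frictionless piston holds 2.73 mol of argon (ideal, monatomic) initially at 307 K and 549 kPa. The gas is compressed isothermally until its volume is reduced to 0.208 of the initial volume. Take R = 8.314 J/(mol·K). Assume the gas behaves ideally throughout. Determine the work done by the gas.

-10900 J

V₁ = nRT₁/P₁ = 2.73×8.314×307/549 = 12.7 L.
Isothermal: T stays 307 K; PV = const ⇒ V₂ = 2.64 L, P₂ = 2640 kPa.
W = nRT ln(V₂/V₁) = 2.73×8.314×307×ln(0.208) = -10900 J.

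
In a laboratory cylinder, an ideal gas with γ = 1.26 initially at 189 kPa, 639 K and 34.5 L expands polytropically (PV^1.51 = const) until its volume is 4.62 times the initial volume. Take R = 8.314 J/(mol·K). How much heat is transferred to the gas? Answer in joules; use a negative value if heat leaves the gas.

n = P₁V₁/(RT₁) = 189×34.5/(8.314×639) = 1.23 mol.
Polytropic n=1.51: T₂ = T₁(V₁/V₂)^(n−1) = 639×(0.216)^0.51 = 293 K; P₂ = P₁(V₁/V₂)^n = 18.7 kPa.
W = (P₁V₁−P₂V₂)/(n−1) = (189×34.5−18.7×159)/0.51 = 6930 J.
ΔU = nCvΔT = 1.23×32.0×(293−639) = -13600 J.
Q = ΔU + W = -6660 J.

-6660 J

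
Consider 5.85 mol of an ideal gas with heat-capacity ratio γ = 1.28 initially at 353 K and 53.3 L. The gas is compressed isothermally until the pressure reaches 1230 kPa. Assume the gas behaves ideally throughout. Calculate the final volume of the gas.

14.0 L

P₁ = nRT₁/V₁ = 5.85×8.314×353/53.3 = 322 kPa.
Isothermal: T stays 353 K; PV = const ⇒ V₂ = 14.0 L, P₂ = 1230 kPa.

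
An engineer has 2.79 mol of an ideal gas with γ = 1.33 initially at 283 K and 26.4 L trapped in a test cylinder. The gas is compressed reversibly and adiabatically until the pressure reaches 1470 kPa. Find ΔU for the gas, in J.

P₁ = nRT₁/V₁ = 2.79×8.314×283/26.4 = 249 kPa.
Adiabatic: T₂/T₁ = (P₂/P₁)^((γ−1)/γ) ⇒ T₂ = 283×(5.91)^0.248 = 440 K; V₂ = 6.94 L.
For an ideal gas ΔU = nCvΔT with Cv = R/(γ−1) = 25.2 J/(mol·K).
ΔU = 2.79×25.2×(440−283) = 11000 J.

11000 J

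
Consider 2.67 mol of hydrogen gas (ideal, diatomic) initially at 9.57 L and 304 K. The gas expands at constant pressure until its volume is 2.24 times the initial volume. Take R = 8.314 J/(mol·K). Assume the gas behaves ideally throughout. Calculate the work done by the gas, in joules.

8370 J

P₁ = nRT₁/V₁ = 2.67×8.314×304/9.57 = 705 kPa.
Isobaric: P stays 705 kPa; V/T = const ⇒ T₂ = 681 K, V₂ = 21.4 L.
W = PΔV = 705×(21.4−9.57) kPa·L = 8370 J.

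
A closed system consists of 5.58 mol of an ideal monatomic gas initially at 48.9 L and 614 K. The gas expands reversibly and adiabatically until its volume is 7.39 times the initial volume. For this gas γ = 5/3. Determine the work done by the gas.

31500 J

P₁ = nRT₁/V₁ = 5.58×8.314×614/48.9 = 583 kPa.
Adiabatic: TV^(γ−1) = const ⇒ T₂ = 614×(0.135)^0.667 = 162 K; PV^γ = const ⇒ P₂ = 20.8 kPa.
ΔU = nCvΔT = 5.58×12.5×(162−614) = -31500 J.
Q = 0 for an adiabatic process, so W = −ΔU = 31500 J.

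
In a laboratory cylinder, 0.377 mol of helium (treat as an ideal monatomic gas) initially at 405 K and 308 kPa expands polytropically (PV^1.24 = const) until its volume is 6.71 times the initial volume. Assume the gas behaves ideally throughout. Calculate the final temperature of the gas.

V₁ = nRT₁/P₁ = 0.377×8.314×405/308 = 4.12 L.
Polytropic n=1.24: T₂ = T₁(V₁/V₂)^(n−1) = 405×(0.149)^0.24 = 256 K; P₂ = P₁(V₁/V₂)^n = 29.1 kPa.

256 K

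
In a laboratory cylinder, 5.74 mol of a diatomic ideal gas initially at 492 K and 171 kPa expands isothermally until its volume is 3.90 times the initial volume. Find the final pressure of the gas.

43.8 kPa

V₁ = nRT₁/P₁ = 5.74×8.314×492/171 = 137 L.
Isothermal: T stays 492 K; PV = const ⇒ V₂ = 535 L, P₂ = 43.8 kPa.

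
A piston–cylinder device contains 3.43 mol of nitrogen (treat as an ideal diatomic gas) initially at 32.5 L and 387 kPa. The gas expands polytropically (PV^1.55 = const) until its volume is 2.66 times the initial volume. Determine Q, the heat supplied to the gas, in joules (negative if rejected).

-3570 J

T₁ = P₁V₁/(nR) = 387×32.5/(3.43×8.314) = 441 K.
Polytropic n=1.55: T₂ = T₁(V₁/V₂)^(n−1) = 441×(0.376)^0.55 = 258 K; P₂ = P₁(V₁/V₂)^n = 84.9 kPa.
W = (P₁V₁−P₂V₂)/(n−1) = (387×32.5−84.9×86.5)/0.55 = 9520 J.
ΔU = nCvΔT = 3.43×20.8×(258−441) = -13100 J.
Q = ΔU + W = -3570 J.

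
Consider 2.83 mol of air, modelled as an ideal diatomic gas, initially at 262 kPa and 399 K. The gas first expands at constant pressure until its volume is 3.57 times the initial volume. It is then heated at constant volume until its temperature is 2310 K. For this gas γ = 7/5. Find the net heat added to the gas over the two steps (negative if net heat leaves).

137000 J

V₁ = nRT₁/P₁ = 2.83×8.314×399/262 = 35.8 L.
Step 1 — Isobaric: P stays 262 kPa; V/T = const ⇒ T₂ = 1420 K, V₂ = 128 L.
W = PΔV = 262×(128−35.8) kPa·L = 24100 J.
ΔU = nCvΔT = 2.83×20.8×(1420−399) = 60300 J.
Q = ΔU + W = nCpΔT = 84400 J.
State after step 1: P = 262 kPa, V = 128 L, T = 1420 K.
Step 2 — Isochoric: V stays 128 L; P/T = const ⇒ T₂ = 2310 K, P₂ = 425 kPa.
W = 0 (no volume change).
ΔU = nCvΔT = 2.83×20.8×(2310−1420) = 52100 J.
Q = ΔU = 52100 J.
Net over both steps: W = 24100 J, Q = 137000 J, ΔU = 112000 J.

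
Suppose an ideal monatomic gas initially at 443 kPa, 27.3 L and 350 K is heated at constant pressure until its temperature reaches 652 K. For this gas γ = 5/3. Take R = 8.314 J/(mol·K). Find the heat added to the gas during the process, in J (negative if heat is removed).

n = P₁V₁/(RT₁) = 443×27.3/(8.314×350) = 4.16 mol.
Isobaric: P stays 443 kPa; V/T = const ⇒ T₂ = 652 K, V₂ = 50.9 L.
W = PΔV = 443×(50.9−27.3) kPa·L = 10400 J.
ΔU = nCvΔT = 4.16×12.5×(652−350) = 15700 J.
Q = ΔU + W = nCpΔT = 26100 J.

26100 J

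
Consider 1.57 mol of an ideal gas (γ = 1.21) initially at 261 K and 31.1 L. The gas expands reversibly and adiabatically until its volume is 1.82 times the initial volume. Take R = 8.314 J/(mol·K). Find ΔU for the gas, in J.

-1920 J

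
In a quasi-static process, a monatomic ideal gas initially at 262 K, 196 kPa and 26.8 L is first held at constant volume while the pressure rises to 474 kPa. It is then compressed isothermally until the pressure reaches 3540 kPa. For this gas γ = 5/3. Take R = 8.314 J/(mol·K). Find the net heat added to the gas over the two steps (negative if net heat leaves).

-14400 J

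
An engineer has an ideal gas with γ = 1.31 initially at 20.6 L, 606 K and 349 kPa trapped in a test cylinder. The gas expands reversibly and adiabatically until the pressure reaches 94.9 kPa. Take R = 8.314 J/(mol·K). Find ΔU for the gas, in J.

-6150 J

n = P₁V₁/(RT₁) = 349×20.6/(8.314×606) = 1.43 mol.
Adiabatic: T₂/T₁ = (P₂/P₁)^((γ−1)/γ) ⇒ T₂ = 606×(0.272)^0.237 = 445 K; V₂ = 55.7 L.
For an ideal gas ΔU = nCvΔT with Cv = R/(γ−1) = 26.8 J/(mol·K).
ΔU = 1.43×26.8×(445−606) = -6150 J.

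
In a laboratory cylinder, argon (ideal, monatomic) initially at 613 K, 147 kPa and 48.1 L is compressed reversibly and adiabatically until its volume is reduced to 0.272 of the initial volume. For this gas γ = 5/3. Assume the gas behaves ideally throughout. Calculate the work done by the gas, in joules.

-14700 J

n = P₁V₁/(RT₁) = 147×48.1/(8.314×613) = 1.39 mol.
Adiabatic: TV^(γ−1) = const ⇒ T₂ = 613×(3.68)^0.667 = 1460 K; PV^γ = const ⇒ P₂ = 1290 kPa.
ΔU = nCvΔT = 1.39×12.5×(1460−613) = 14700 J.
Q = 0 for an adiabatic process, so W = −ΔU = -14700 J.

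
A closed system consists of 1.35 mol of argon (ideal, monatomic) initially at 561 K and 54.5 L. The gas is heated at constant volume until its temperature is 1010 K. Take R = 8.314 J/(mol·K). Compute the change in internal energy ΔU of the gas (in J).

P₁ = nRT₁/V₁ = 1.35×8.314×561/54.5 = 116 kPa.
Isochoric: V stays 54.5 L; P/T = const ⇒ T₂ = 1010 K, P₂ = 208 kPa.
For an ideal gas ΔU = nCvΔT with Cv = (3/2)R = 12.5 J/(mol·K).
ΔU = 1.35×12.5×(1010−561) = 7560 J.

7560 J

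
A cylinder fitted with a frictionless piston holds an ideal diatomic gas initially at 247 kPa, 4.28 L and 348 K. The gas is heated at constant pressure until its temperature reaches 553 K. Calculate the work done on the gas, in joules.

-623 J

n = P₁V₁/(RT₁) = 247×4.28/(8.314×348) = 0.365 mol.
Isobaric: P stays 247 kPa; V/T = const ⇒ T₂ = 553 K, V₂ = 6.80 L.
W = PΔV = 247×(6.80−4.28) kPa·L = 623 J.
Work done on the gas = −W_by = -623 J.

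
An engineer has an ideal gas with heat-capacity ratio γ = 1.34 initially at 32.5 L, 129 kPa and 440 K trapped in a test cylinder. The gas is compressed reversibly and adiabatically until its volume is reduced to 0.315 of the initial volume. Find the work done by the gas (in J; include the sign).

n = P₁V₁/(RT₁) = 129×32.5/(8.314×440) = 1.15 mol.
Adiabatic: TV^(γ−1) = const ⇒ T₂ = 440×(3.17)^0.340 = 652 K; PV^γ = const ⇒ P₂ = 607 kPa.
ΔU = nCvΔT = 1.15×24.5×(652−440) = 5930 J.
Q = 0 for an adiabatic process, so W = −ΔU = -5930 J.

-5930 J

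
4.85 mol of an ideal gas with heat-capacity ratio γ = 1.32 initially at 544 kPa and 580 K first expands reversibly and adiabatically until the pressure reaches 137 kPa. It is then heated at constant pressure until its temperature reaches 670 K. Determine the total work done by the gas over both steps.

V₁ = nRT₁/P₁ = 4.85×8.314×580/544 = 43.0 L.
Step 1 — Adiabatic: T₂/T₁ = (P₂/P₁)^((γ−1)/γ) ⇒ T₂ = 580×(0.252)^0.242 = 415 K; V₂ = 122 L.
ΔU = nCvΔT = 4.85×26.0×(415−580) = -20800 J.
Q = 0 for an adiabatic process, so W = −ΔU = 20800 J.
State after step 1: P = 137 kPa, V = 122 L, T = 415 K.
Step 2 — Isobaric: P stays 137 kPa; V/T = const ⇒ T₂ = 670 K, V₂ = 197 L.
W = PΔV = 137×(197−122) kPa·L = 10300 J.
ΔU = nCvΔT = 4.85×26.0×(670−415) = 32100 J.
Q = ΔU + W = nCpΔT = 42400 J.
Net over both steps: W = 31000 J, Q = 42400 J, ΔU = 11300 J.

31000 J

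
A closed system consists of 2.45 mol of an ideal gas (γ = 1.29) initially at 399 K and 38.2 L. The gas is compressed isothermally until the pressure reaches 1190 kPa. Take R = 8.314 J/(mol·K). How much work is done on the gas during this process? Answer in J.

14000 J

P₁ = nRT₁/V₁ = 2.45×8.314×399/38.2 = 213 kPa.
Isothermal: T stays 399 K; PV = const ⇒ V₂ = 6.83 L, P₂ = 1190 kPa.
W = nRT ln(V₂/V₁) = 2.45×8.314×399×ln(0.179) = -14000 J.
Work done on the gas = −W_by = 14000 J.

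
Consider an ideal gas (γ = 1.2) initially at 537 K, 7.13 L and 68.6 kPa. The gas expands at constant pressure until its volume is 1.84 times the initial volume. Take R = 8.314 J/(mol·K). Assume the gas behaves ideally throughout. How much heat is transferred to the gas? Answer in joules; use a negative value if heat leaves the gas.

2470 J

n = P₁V₁/(RT₁) = 68.6×7.13/(8.314×537) = 0.110 mol.
Isobaric: P stays 68.6 kPa; V/T = const ⇒ T₂ = 988 K, V₂ = 13.1 L.
W = PΔV = 68.6×(13.1−7.13) kPa·L = 411 J.
ΔU = nCvΔT = 0.110×41.6×(988−537) = 2050 J.
Q = ΔU + W = nCpΔT = 2470 J.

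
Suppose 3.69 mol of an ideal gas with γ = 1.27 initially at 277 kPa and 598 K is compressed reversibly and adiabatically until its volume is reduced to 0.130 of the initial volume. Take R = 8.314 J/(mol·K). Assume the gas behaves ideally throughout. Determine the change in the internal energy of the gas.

V₁ = nRT₁/P₁ = 3.69×8.314×598/277 = 66.2 L.
Adiabatic: TV^(γ−1) = const ⇒ T₂ = 598×(7.69)^0.270 = 1040 K; PV^γ = const ⇒ P₂ = 3700 kPa.
For an ideal gas ΔU = nCvΔT with Cv = R/(γ−1) = 30.8 J/(mol·K).
ΔU = 3.69×30.8×(1040−598) = 49900 J.

49900 J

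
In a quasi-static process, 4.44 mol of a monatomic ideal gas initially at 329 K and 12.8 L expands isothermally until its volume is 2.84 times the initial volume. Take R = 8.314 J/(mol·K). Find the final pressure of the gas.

334 kPa

P₁ = nRT₁/V₁ = 4.44×8.314×329/12.8 = 949 kPa.
Isothermal: T stays 329 K; PV = const ⇒ V₂ = 36.4 L, P₂ = 334 kPa.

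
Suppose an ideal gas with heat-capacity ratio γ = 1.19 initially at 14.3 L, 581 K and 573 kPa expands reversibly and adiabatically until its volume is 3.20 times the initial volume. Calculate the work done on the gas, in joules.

n = P₁V₁/(RT₁) = 573×14.3/(8.314×581) = 1.70 mol.
Adiabatic: TV^(γ−1) = const ⇒ T₂ = 581×(0.312)^0.190 = 466 K; PV^γ = const ⇒ P₂ = 144 kPa.
ΔU = nCvΔT = 1.70×43.8×(466−581) = -8550 J.
Q = 0 for an adiabatic process, so W = −ΔU = 8550 J.
Work done on the gas = −W_by = -8550 J.

-8550 J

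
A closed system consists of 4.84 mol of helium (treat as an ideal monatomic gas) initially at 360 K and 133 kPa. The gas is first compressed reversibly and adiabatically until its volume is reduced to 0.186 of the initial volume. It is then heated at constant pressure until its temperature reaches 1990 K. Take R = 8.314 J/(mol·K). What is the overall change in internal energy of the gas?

V₁ = nRT₁/P₁ = 4.84×8.314×360/133 = 109 L.
Step 1 — Adiabatic: TV^(γ−1) = const ⇒ T₂ = 360×(5.38)^0.667 = 1100 K; PV^γ = const ⇒ P₂ = 2190 kPa.
ΔU = nCvΔT = 4.84×12.5×(1100−360) = 45000 J.
Q = 0 for an adiabatic process, so W = −ΔU = -45000 J.
State after step 1: P = 2190 kPa, V = 20.3 L, T = 1100 K.
Step 2 — Isobaric: P stays 2190 kPa; V/T = const ⇒ T₂ = 1990 K, V₂ = 36.5 L.
W = PΔV = 2190×(36.5−20.3) kPa·L = 35600 J.
ΔU = nCvΔT = 4.84×12.5×(1990−1100) = 53400 J.
Q = ΔU + W = nCpΔT = 89000 J.
Net over both steps: W = -9340 J, Q = 89000 J, ΔU = 98400 J.

98400 J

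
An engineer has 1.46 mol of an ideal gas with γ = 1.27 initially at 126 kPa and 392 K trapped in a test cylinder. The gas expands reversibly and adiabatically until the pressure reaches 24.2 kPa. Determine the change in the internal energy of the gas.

-5210 J

V₁ = nRT₁/P₁ = 1.46×8.314×392/126 = 37.8 L.
Adiabatic: T₂/T₁ = (P₂/P₁)^((γ−1)/γ) ⇒ T₂ = 392×(0.192)^0.213 = 276 K; V₂ = 138 L.
For an ideal gas ΔU = nCvΔT with Cv = R/(γ−1) = 30.8 J/(mol·K).
ΔU = 1.46×30.8×(276−392) = -5210 J.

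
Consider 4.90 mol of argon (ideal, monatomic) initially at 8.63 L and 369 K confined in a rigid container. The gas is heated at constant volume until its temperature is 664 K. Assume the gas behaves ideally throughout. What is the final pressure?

P₁ = nRT₁/V₁ = 4.90×8.314×369/8.63 = 1740 kPa.
Isochoric: V stays 8.63 L; P/T = const ⇒ T₂ = 664 K, P₂ = 3130 kPa.

3130 kPa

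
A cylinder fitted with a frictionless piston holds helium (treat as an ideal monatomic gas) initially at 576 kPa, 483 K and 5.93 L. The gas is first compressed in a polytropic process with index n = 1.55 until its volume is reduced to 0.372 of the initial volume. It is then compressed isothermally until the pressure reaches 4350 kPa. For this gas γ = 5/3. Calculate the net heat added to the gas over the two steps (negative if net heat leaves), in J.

-3660 J

n = P₁V₁/(RT₁) = 576×5.93/(8.314×483) = 0.851 mol.
Step 1 — Polytropic n=1.55: T₂ = T₁(V₁/V₂)^(n−1) = 483×(2.69)^0.55 = 832 K; P₂ = P₁(V₁/V₂)^n = 2670 kPa.
W = (P₁V₁−P₂V₂)/(n−1) = (576×5.93−2670×2.21)/0.55 = -4490 J.
ΔU = nCvΔT = 0.851×12.5×(832−483) = 3700 J.
Q = ΔU + W = -785 J.
State after step 1: P = 2670 kPa, V = 2.21 L, T = 832 K.
Step 2 — Isothermal: T stays 832 K; PV = const ⇒ V₂ = 1.35 L, P₂ = 4350 kPa.
ΔU = 0 (ideal gas, T constant).
W = nRT ln(V₂/V₁) = 0.851×8.314×832×ln(0.613) = -2880 J.
Q = ΔU + W = -2880 J.
Net over both steps: W = -7370 J, Q = -3660 J, ΔU = 3700 J.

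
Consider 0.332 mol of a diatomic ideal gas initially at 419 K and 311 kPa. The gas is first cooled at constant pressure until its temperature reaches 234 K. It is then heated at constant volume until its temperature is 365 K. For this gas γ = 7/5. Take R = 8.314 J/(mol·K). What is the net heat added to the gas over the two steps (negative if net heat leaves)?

V₁ = nRT₁/P₁ = 0.332×8.314×419/311 = 3.72 L.
Step 1 — Isobaric: P stays 311 kPa; V/T = const ⇒ T₂ = 234 K, V₂ = 2.08 L.
W = PΔV = 311×(2.08−3.72) kPa·L = -511 J.
ΔU = nCvΔT = 0.332×20.8×(234−419) = -1280 J.
Q = ΔU + W = nCpΔT = -1790 J.
State after step 1: P = 311 kPa, V = 2.08 L, T = 234 K.
Step 2 — Isochoric: V stays 2.08 L; P/T = const ⇒ T₂ = 365 K, P₂ = 485 kPa.
W = 0 (no volume change).
ΔU = nCvΔT = 0.332×20.8×(365−234) = 904 J.
Q = ΔU = 904 J.
Net over both steps: W = -511 J, Q = -883 J, ΔU = -373 J.

-883 J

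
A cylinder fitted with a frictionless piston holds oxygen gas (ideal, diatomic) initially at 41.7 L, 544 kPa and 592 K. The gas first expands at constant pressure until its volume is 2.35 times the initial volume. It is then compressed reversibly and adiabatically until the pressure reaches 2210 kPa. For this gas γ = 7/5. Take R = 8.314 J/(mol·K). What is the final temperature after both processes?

2080 K

n = P₁V₁/(RT₁) = 544×41.7/(8.314×592) = 4.61 mol.
Step 1 — Isobaric: P stays 544 kPa; V/T = const ⇒ T₂ = 1390 K, V₂ = 98.0 L.
W = PΔV = 544×(98.0−41.7) kPa·L = 30600 J.
ΔU = nCvΔT = 4.61×20.8×(1390−592) = 76600 J.
Q = ΔU + W = nCpΔT = 107000 J.
State after step 1: P = 544 kPa, V = 98.0 L, T = 1390 K.
Step 2 — Adiabatic: T₂/T₁ = (P₂/P₁)^((γ−1)/γ) ⇒ T₂ = 1390×(4.06)^0.286 = 2080 K; V₂ = 36.0 L.
ΔU = nCvΔT = 4.61×20.8×(2080−1390) = 65600 J.
Q = 0 for an adiabatic process, so W = −ΔU = -65600 J.
Net over both steps: W = -35000 J, Q = 107000 J, ΔU = 142000 J.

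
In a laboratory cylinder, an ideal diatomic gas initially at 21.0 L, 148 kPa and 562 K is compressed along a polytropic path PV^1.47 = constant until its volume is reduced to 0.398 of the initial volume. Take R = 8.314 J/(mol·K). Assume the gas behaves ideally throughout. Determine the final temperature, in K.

867 K

Polytropic n=1.47: T₂ = T₁(V₁/V₂)^(n−1) = 562×(2.51)^0.47 = 867 K; P₂ = P₁(V₁/V₂)^n = 573 kPa.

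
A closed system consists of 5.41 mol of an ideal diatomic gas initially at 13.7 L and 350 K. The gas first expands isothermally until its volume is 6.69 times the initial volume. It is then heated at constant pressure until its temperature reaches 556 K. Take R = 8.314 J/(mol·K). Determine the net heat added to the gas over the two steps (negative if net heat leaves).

62400 J

P₁ = nRT₁/V₁ = 5.41×8.314×350/13.7 = 1150 kPa.
Step 1 — Isothermal: T stays 350 K; PV = const ⇒ V₂ = 91.7 L, P₂ = 172 kPa.
ΔU = 0 (ideal gas, T constant).
W = nRT ln(V₂/V₁) = 5.41×8.314×350×ln(6.69) = 29900 J.
Q = ΔU + W = 29900 J.
State after step 1: P = 172 kPa, V = 91.7 L, T = 350 K.
Step 2 — Isobaric: P stays 172 kPa; V/T = const ⇒ T₂ = 556 K, V₂ = 146 L.
W = PΔV = 172×(146−91.7) kPa·L = 9270 J.
ΔU = nCvΔT = 5.41×20.8×(556−350) = 23200 J.
Q = ΔU + W = nCpΔT = 32400 J.
Net over both steps: W = 39200 J, Q = 62400 J, ΔU = 23200 J.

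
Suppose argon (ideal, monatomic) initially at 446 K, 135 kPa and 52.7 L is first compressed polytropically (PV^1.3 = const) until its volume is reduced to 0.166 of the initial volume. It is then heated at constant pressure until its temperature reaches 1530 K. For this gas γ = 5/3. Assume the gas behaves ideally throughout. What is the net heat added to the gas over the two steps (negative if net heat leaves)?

21200 J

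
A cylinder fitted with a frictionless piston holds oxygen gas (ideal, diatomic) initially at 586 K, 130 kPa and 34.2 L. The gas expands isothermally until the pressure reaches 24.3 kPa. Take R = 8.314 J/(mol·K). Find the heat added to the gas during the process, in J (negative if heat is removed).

7460 J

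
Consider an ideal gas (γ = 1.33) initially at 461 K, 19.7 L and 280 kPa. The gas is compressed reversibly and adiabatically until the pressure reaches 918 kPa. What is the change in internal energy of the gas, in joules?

5730 J

n = P₁V₁/(RT₁) = 280×19.7/(8.314×461) = 1.44 mol.
Adiabatic: T₂/T₁ = (P₂/P₁)^((γ−1)/γ) ⇒ T₂ = 461×(3.28)^0.248 = 619 K; V₂ = 8.07 L.
For an ideal gas ΔU = nCvΔT with Cv = R/(γ−1) = 25.2 J/(mol·K).
ΔU = 1.44×25.2×(619−461) = 5730 J.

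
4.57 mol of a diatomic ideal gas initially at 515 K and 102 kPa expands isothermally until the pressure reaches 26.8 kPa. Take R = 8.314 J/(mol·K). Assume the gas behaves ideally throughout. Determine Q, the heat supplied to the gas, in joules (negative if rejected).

V₁ = nRT₁/P₁ = 4.57×8.314×515/102 = 192 L.
Isothermal: T stays 515 K; PV = const ⇒ V₂ = 730 L, P₂ = 26.8 kPa.
ΔU = 0 (ideal gas, T constant).
W = nRT ln(V₂/V₁) = 4.57×8.314×515×ln(3.81) = 26200 J.
Q = ΔU + W = 26200 J.

26200 J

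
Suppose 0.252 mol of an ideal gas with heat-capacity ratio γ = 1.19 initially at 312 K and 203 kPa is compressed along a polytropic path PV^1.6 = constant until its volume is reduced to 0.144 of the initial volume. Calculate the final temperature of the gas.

998 K

V₁ = nRT₁/P₁ = 0.252×8.314×312/203 = 3.22 L.
Polytropic n=1.6: T₂ = T₁(V₁/V₂)^(n−1) = 312×(6.94)^0.60 = 998 K; P₂ = P₁(V₁/V₂)^n = 4510 kPa.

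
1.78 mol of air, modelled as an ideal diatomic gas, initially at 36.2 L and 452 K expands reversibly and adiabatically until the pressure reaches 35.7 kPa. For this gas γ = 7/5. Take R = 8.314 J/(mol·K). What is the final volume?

117 L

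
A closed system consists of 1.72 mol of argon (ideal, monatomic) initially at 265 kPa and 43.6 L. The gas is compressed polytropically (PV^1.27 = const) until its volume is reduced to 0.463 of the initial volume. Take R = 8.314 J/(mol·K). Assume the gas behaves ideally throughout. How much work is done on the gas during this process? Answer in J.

9890 J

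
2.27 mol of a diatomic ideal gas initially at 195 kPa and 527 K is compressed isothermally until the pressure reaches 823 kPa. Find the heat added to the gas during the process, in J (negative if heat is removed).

-14300 J

V₁ = nRT₁/P₁ = 2.27×8.314×527/195 = 51.0 L.
Isothermal: T stays 527 K; PV = const ⇒ V₂ = 12.1 L, P₂ = 823 kPa.
ΔU = 0 (ideal gas, T constant).
W = nRT ln(V₂/V₁) = 2.27×8.314×527×ln(0.237) = -14300 J.
Q = ΔU + W = -14300 J.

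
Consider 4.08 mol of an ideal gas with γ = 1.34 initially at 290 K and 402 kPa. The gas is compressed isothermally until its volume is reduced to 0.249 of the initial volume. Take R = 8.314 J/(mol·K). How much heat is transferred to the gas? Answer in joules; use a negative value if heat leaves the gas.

-13700 J

V₁ = nRT₁/P₁ = 4.08×8.314×290/402 = 24.5 L.
Isothermal: T stays 290 K; PV = const ⇒ V₂ = 6.09 L, P₂ = 1610 kPa.
ΔU = 0 (ideal gas, T constant).
W = nRT ln(V₂/V₁) = 4.08×8.314×290×ln(0.249) = -13700 J.
Q = ΔU + W = -13700 J.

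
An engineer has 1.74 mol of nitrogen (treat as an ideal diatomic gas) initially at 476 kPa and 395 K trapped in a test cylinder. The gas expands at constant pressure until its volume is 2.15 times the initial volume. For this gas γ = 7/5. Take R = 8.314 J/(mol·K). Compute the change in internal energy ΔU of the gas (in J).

16400 J

V₁ = nRT₁/P₁ = 1.74×8.314×395/476 = 12.0 L.
Isobaric: P stays 476 kPa; V/T = const ⇒ T₂ = 849 K, V₂ = 25.8 L.
For an ideal gas ΔU = nCvΔT with Cv = (5/2)R = 20.8 J/(mol·K).
ΔU = 1.74×20.8×(849−395) = 16400 J.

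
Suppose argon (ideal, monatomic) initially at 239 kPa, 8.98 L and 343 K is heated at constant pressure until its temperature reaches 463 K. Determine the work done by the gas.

n = P₁V₁/(RT₁) = 239×8.98/(8.314×343) = 0.753 mol.
Isobaric: P stays 239 kPa; V/T = const ⇒ T₂ = 463 K, V₂ = 12.1 L.
W = PΔV = 239×(12.1−8.98) kPa·L = 751 J.

751 J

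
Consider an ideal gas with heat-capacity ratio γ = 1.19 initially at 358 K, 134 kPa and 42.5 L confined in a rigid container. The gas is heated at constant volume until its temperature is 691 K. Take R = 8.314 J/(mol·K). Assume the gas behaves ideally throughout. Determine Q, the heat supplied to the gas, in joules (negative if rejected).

27900 J

n = P₁V₁/(RT₁) = 134×42.5/(8.314×358) = 1.91 mol.
Isochoric: V stays 42.5 L; P/T = const ⇒ T₂ = 691 K, P₂ = 259 kPa.
W = 0 (no volume change).
ΔU = nCvΔT = 1.91×43.8×(691−358) = 27900 J.
Q = ΔU = 27900 J.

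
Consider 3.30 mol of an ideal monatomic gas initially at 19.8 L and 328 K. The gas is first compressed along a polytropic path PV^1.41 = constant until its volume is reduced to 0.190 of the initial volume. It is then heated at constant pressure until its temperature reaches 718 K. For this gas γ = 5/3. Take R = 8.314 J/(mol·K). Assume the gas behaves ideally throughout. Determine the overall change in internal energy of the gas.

P₁ = nRT₁/V₁ = 3.30×8.314×328/19.8 = 454 kPa.
Step 1 — Polytropic n=1.41: T₂ = T₁(V₁/V₂)^(n−1) = 328×(5.26)^0.41 = 648 K; P₂ = P₁(V₁/V₂)^n = 4730 kPa.
W = (P₁V₁−P₂V₂)/(n−1) = (454×19.8−4730×3.76)/0.41 = -21400 J.
ΔU = nCvΔT = 3.30×12.5×(648−328) = 13200 J.
Q = ΔU + W = -8240 J.
State after step 1: P = 4730 kPa, V = 3.76 L, T = 648 K.
Step 2 — Isobaric: P stays 4730 kPa; V/T = const ⇒ T₂ = 718 K, V₂ = 4.17 L.
W = PΔV = 4730×(4.17−3.76) kPa·L = 1920 J.
ΔU = nCvΔT = 3.30×12.5×(718−648) = 2880 J.
Q = ΔU + W = nCpΔT = 4800 J.
Net over both steps: W = -19500 J, Q = -3440 J, ΔU = 16100 J.

16100 J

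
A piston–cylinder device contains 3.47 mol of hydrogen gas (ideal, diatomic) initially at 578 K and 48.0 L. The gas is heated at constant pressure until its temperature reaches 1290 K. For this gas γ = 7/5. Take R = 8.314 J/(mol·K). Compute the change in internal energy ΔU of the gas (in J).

51400 J

P₁ = nRT₁/V₁ = 3.47×8.314×578/48.0 = 347 kPa.
Isobaric: P stays 347 kPa; V/T = const ⇒ T₂ = 1290 K, V₂ = 107 L.
For an ideal gas ΔU = nCvΔT with Cv = (5/2)R = 20.8 J/(mol·K).
ΔU = 3.47×20.8×(1290−578) = 51400 J.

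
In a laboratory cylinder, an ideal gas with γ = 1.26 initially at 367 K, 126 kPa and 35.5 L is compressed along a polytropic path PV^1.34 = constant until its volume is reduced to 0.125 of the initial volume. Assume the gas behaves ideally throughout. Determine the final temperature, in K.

744 K

Polytropic n=1.34: T₂ = T₁(V₁/V₂)^(n−1) = 367×(8.00)^0.34 = 744 K; P₂ = P₁(V₁/V₂)^n = 2040 kPa.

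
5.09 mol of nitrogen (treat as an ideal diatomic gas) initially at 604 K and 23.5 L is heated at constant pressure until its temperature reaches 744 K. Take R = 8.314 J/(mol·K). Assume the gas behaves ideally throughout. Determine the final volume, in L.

28.9 L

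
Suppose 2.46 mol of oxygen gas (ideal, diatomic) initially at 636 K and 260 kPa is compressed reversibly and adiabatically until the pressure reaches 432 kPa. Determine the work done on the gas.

5080 J

V₁ = nRT₁/P₁ = 2.46×8.314×636/260 = 50.0 L.
Adiabatic: T₂/T₁ = (P₂/P₁)^((γ−1)/γ) ⇒ T₂ = 636×(1.66)^0.286 = 735 K; V₂ = 34.8 L.
ΔU = nCvΔT = 2.46×20.8×(735−636) = 5080 J.
Q = 0 for an adiabatic process, so W = −ΔU = -5080 J.
Work done on the gas = −W_by = 5080 J.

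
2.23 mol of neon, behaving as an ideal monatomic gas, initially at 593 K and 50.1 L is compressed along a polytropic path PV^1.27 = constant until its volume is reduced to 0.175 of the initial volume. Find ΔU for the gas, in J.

P₁ = nRT₁/V₁ = 2.23×8.314×593/50.1 = 219 kPa.
Polytropic n=1.27: T₂ = T₁(V₁/V₂)^(n−1) = 593×(5.71)^0.27 = 949 K; P₂ = P₁(V₁/V₂)^n = 2010 kPa.
For an ideal gas ΔU = nCvΔT with Cv = (3/2)R = 12.5 J/(mol·K).
ΔU = 2.23×12.5×(949−593) = 9910 J.

9910 J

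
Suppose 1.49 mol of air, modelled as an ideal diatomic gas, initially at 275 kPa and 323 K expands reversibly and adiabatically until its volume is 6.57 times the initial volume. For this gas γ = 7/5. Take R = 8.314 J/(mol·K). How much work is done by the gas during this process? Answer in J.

5290 J

V₁ = nRT₁/P₁ = 1.49×8.314×323/275 = 14.6 L.
Adiabatic: TV^(γ−1) = const ⇒ T₂ = 323×(0.152)^0.400 = 152 K; PV^γ = const ⇒ P₂ = 19.7 kPa.
ΔU = nCvΔT = 1.49×20.8×(152−323) = -5290 J.
Q = 0 for an adiabatic process, so W = −ΔU = 5290 J.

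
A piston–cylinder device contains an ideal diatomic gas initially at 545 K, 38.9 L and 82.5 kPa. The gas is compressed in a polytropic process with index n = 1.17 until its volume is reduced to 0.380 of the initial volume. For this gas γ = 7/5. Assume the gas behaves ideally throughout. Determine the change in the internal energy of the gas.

1430 J

n = P₁V₁/(RT₁) = 82.5×38.9/(8.314×545) = 0.708 mol.
Polytropic n=1.17: T₂ = T₁(V₁/V₂)^(n−1) = 545×(2.63)^0.17 = 642 K; P₂ = P₁(V₁/V₂)^n = 256 kPa.
For an ideal gas ΔU = nCvΔT with Cv = (5/2)R = 20.8 J/(mol·K).
ΔU = 0.708×20.8×(642−545) = 1430 J.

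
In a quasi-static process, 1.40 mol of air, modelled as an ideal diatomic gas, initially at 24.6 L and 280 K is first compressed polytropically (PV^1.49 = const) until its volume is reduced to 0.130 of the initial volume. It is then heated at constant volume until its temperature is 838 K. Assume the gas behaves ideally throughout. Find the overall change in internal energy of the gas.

P₁ = nRT₁/V₁ = 1.40×8.314×280/24.6 = 132 kPa.
Step 1 — Polytropic n=1.49: T₂ = T₁(V₁/V₂)^(n−1) = 280×(7.69)^0.49 = 761 K; P₂ = P₁(V₁/V₂)^n = 2770 kPa.
W = (P₁V₁−P₂V₂)/(n−1) = (132×24.6−2770×3.20)/0.49 = -11400 J.
ΔU = nCvΔT = 1.40×20.8×(761−280) = 14000 J.
Q = ΔU + W = 2570 J.
State after step 1: P = 2770 kPa, V = 3.20 L, T = 761 K.
Step 2 — Isochoric: V stays 3.20 L; P/T = const ⇒ T₂ = 838 K, P₂ = 3050 kPa.
W = 0 (no volume change).
ΔU = nCvΔT = 1.40×20.8×(838−761) = 2240 J.
Q = ΔU = 2240 J.
Net over both steps: W = -11400 J, Q = 4810 J, ΔU = 16200 J.

16200 J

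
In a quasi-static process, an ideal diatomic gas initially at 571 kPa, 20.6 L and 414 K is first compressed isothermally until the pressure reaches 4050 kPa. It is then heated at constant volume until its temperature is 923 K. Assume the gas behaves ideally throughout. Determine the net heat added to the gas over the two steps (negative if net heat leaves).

13100 J

n = P₁V₁/(RT₁) = 571×20.6/(8.314×414) = 3.42 mol.
Step 1 — Isothermal: T stays 414 K; PV = const ⇒ V₂ = 2.90 L, P₂ = 4050 kPa.
ΔU = 0 (ideal gas, T constant).
W = nRT ln(V₂/V₁) = 3.42×8.314×414×ln(0.141) = -23000 J.
Q = ΔU + W = -23000 J.
State after step 1: P = 4050 kPa, V = 2.90 L, T = 414 K.
Step 2 — Isochoric: V stays 2.90 L; P/T = const ⇒ T₂ = 923 K, P₂ = 9030 kPa.
W = 0 (no volume change).
ΔU = nCvΔT = 3.42×20.8×(923−414) = 36200 J.
Q = ΔU = 36200 J.
Net over both steps: W = -23000 J, Q = 13100 J, ΔU = 36200 J.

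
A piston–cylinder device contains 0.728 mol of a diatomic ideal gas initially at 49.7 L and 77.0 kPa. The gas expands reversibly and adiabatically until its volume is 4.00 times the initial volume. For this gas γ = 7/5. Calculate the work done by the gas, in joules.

T₁ = P₁V₁/(nR) = 77.0×49.7/(0.728×8.314) = 632 K.
Adiabatic: TV^(γ−1) = const ⇒ T₂ = 632×(0.250)^0.400 = 363 K; PV^γ = const ⇒ P₂ = 11.1 kPa.
ΔU = nCvΔT = 0.728×20.8×(363−632) = -4070 J.
Q = 0 for an adiabatic process, so W = −ΔU = 4070 J.

4070 J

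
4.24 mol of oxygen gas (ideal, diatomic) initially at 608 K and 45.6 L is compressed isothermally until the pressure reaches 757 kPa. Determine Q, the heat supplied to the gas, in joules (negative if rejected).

P₁ = nRT₁/V₁ = 4.24×8.314×608/45.6 = 470 kPa.
Isothermal: T stays 608 K; PV = const ⇒ V₂ = 28.3 L, P₂ = 757 kPa.
ΔU = 0 (ideal gas, T constant).
W = nRT ln(V₂/V₁) = 4.24×8.314×608×ln(0.621) = -10200 J.
Q = ΔU + W = -10200 J.

-10200 J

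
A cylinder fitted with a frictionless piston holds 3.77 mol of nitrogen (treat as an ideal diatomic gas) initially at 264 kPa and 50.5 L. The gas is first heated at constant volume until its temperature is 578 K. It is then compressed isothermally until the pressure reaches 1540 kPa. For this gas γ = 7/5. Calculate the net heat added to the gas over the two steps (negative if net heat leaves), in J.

T₁ = P₁V₁/(nR) = 264×50.5/(3.77×8.314) = 425 K.
Step 1 — Isochoric: V stays 50.5 L; P/T = const ⇒ T₂ = 578 K, P₂ = 359 kPa.
W = 0 (no volume change).
ΔU = nCvΔT = 3.77×20.8×(578−425) = 12000 J.
Q = ΔU = 12000 J.
State after step 1: P = 359 kPa, V = 50.5 L, T = 578 K.
Step 2 — Isothermal: T stays 578 K; PV = const ⇒ V₂ = 11.8 L, P₂ = 1540 kPa.
ΔU = 0 (ideal gas, T constant).
W = nRT ln(V₂/V₁) = 3.77×8.314×578×ln(0.233) = -26400 J.
Q = ΔU + W = -26400 J.
Net over both steps: W = -26400 J, Q = -14400 J, ΔU = 12000 J.

-14400 J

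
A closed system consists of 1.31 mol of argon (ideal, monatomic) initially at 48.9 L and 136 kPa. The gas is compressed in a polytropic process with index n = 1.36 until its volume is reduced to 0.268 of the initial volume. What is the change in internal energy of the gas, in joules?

T₁ = P₁V₁/(nR) = 136×48.9/(1.31×8.314) = 611 K.
Polytropic n=1.36: T₂ = T₁(V₁/V₂)^(n−1) = 611×(3.73)^0.36 = 981 K; P₂ = P₁(V₁/V₂)^n = 815 kPa.
For an ideal gas ΔU = nCvΔT with Cv = (3/2)R = 12.5 J/(mol·K).
ΔU = 1.31×12.5×(981−611) = 6050 J.

6050 J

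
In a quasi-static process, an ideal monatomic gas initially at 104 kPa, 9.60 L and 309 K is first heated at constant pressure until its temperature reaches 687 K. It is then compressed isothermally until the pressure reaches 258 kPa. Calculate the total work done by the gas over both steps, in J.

n = P₁V₁/(RT₁) = 104×9.60/(8.314×309) = 0.389 mol.
Step 1 — Isobaric: P stays 104 kPa; V/T = const ⇒ T₂ = 687 K, V₂ = 21.3 L.
W = PΔV = 104×(21.3−9.60) kPa·L = 1220 J.
ΔU = nCvΔT = 0.389×12.5×(687−309) = 1830 J.
Q = ΔU + W = nCpΔT = 3050 J.
State after step 1: P = 104 kPa, V = 21.3 L, T = 687 K.
Step 2 — Isothermal: T stays 687 K; PV = const ⇒ V₂ = 8.60 L, P₂ = 258 kPa.
ΔU = 0 (ideal gas, T constant).
W = nRT ln(V₂/V₁) = 0.389×8.314×687×ln(0.403) = -2020 J.
Q = ΔU + W = -2020 J.
Net over both steps: W = -795 J, Q = 1040 J, ΔU = 1830 J.

-795 J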